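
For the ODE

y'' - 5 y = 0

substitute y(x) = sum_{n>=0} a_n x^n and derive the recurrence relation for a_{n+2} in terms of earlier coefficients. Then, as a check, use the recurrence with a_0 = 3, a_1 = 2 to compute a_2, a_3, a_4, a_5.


Substitute y = sum_n a_n x^n into y'' + (const) y = 0.
y''(x) = sum_{n>=0} (n+2)(n+1) a_{n+2} x^n.
The ODE becomes sum_n [(n+2)(n+1) a_{n+2} - 5 a_n] x^n = 0.
Setting each coefficient to zero gives the recurrence:
  (n+2)(n+1) a_{n+2} - 5 a_n = 0,
  a_{n+2} = 5 / ((n+1)(n+2)) a_n.

Check with a_0 = 3, a_1 = 2 (apply the recurrence for n = 0, 1, 2, 3): a_0 = 3, a_1 = 2, a_2 = 15/2, a_3 = 5/3, a_4 = 25/8, a_5 = 5/12.

a_{n+2} = 5/((n+1)(n+2)) * a_n; check: a_0 = 3, a_1 = 2, a_2 = 15/2, a_3 = 5/3, a_4 = 25/8, a_5 = 5/12


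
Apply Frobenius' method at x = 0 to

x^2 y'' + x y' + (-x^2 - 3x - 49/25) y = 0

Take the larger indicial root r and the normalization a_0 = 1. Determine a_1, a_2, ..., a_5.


Write in Frobenius form y'' + (p(x)/x) y' + (q(x)/x^2) y = 0:
  p(x) = 1,  q(x) = -x^2 - 3x - 49/25.
Indicial equation: r(r-1) + (1) r + (-49/25) = 0 -> roots r_1 = 7/5, r_2 = -7/5.
Take r = r_1 = 7/5. Let y(x) = x^r sum_{n>=0} a_n x^n with a_0 = 1.
Substitute y = x^r sum a_n x^n and match x^{r+n}. The recurrence is
  D(n) a_n - 3 a_{n-1} - 1 a_{n-2} = 0,  where D(n) = (r+n)(r+n-1) + (1)(r+n) + (-49/25).
  a_n = [3 a_{n-1} + 1 a_{n-2}] / D(n).
Since the indicial polynomial factors as (r - r_1)(r - r_2), D(n) = (r_1 + n - r_1)(r_1 + n - r_2) = n(n + 14/5).
Evaluating step by step (a_0 = 1):
  n = 1: D(1) = 1(1 + 14/5) = 19/5; numerator = 3(1) = 3; a_1 = (3)/(19/5) = 15/19
  n = 2: D(2) = 2(2 + 14/5) = 48/5; numerator = 3(15/19) + 1(1) = 64/19; a_2 = (64/19)/(48/5) = 20/57
  n = 3: D(3) = 3(3 + 14/5) = 87/5; numerator = 3(20/57) + 1(15/19) = 35/19; a_3 = (35/19)/(87/5) = 175/1653
  n = 4: D(4) = 4(4 + 14/5) = 136/5; numerator = 3(175/1653) + 1(20/57) = 1105/1653; a_4 = (1105/1653)/(136/5) = 325/13224
  n = 5: D(5) = 5(5 + 14/5) = 39; numerator = 3(325/13224) + 1(175/1653) = 125/696; a_5 = (125/696)/(39) = 125/27144

r = 7/5; a_0 = 1; a_1 = 15/19; a_2 = 20/57; a_3 = 175/1653; a_4 = 325/13224; a_5 = 125/27144


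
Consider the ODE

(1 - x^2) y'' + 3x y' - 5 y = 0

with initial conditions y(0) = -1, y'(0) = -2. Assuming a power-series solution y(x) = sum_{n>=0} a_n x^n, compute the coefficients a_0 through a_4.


Ansatz: y(x) = sum_{n>=0} a_n x^n, so y'(x) = sum_{n>=1} n a_n x^(n-1) and y''(x) = sum_{n>=2} n(n-1) a_n x^(n-2).
Substitute into P(x) y'' + Q(x) y' + R(x) y = 0 with P(x) = 1 - x^2, Q(x) = 3x, R(x) = -5, and match powers of x.
Initial conditions: a_0 = -1, a_1 = -2.
Setting the coefficient of each power of x to zero and solving order by order (substituting the coefficients already found):
  x^0: 2 a_2 - 5 a_0 = 0  ->  2 a_2 = 5 a_0 = -5  ->  a_2 = -5/2
  x^1: 6 a_3 - 2 a_1 = 0  ->  6 a_3 = 2 a_1 = -4  ->  a_3 = -2/3
  x^2: 12 a_4 - a_2 = 0  ->  12 a_4 = a_2 = -5/2  ->  a_4 = -5/24
Truncated series: y(x) = -1 - 2 x - (5/2) x^2 - (2/3) x^3 - (5/24) x^4 + O(x^5).

a_0 = -1; a_1 = -2; a_2 = -5/2; a_3 = -2/3; a_4 = -5/24


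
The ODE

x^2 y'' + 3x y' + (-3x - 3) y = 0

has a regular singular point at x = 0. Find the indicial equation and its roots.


Divide by x^2 to reach normal form y'' + P_1(x) y' + P_2(x) y = 0 with P_1(x) = 3/x and P_2(x) = -3/x - 3/x^2.
x = 0 is a singular point because the y'-coefficient 3/x has a pole at x = 0 and the y-coefficient -3/x - 3/x^2 has a pole at x = 0.
It is a regular singular point because x P_1(x) = p(x) = 3 and x^2 P_2(x) = q(x) = -3x - 3 are polynomials, hence analytic at x = 0.
p(0) = 3,  q(0) = -3.
Indicial equation: r(r-1) + p(0) r + q(0) = 0, i.e. r^2 + (p(0) - 1) r + q(0) = 0, i.e. r^2 + 2 r - 3 = 0.
Discriminant: (2)^2 - 4(-3) = 16, so r = (-2 ± 4)/2.
Solving: r_1 = 1, r_2 = -3.

indicial: r^2 + 2 r - 3 = 0; roots r_1 = 1, r_2 = -3


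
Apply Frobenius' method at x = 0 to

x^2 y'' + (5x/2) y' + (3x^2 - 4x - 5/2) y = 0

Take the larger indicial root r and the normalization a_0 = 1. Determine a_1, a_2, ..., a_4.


Write in Frobenius form y'' + (p(x)/x) y' + (q(x)/x^2) y = 0:
  p(x) = 5/2,  q(x) = 3x^2 - 4x - 5/2.
Indicial equation: r(r-1) + (5/2) r + (-5/2) = 0 -> roots r_1 = 1, r_2 = -5/2.
Take r = r_1 = 1. Let y(x) = x^r sum_{n>=0} a_n x^n with a_0 = 1.
Substitute y = x^r sum a_n x^n and match x^{r+n}. The recurrence is
  D(n) a_n - 4 a_{n-1} + 3 a_{n-2} = 0,  where D(n) = (r+n)(r+n-1) + (5/2)(r+n) + (-5/2).
  a_n = [4 a_{n-1} - 3 a_{n-2}] / D(n).
Since the indicial polynomial factors as (r - r_1)(r - r_2), D(n) = (r_1 + n - r_1)(r_1 + n - r_2) = n(n + 7/2).
Evaluating step by step (a_0 = 1):
  n = 1: D(1) = 1(1 + 7/2) = 9/2; numerator = 4(1) = 4; a_1 = (4)/(9/2) = 8/9
  n = 2: D(2) = 2(2 + 7/2) = 11; numerator = 4(8/9) - 3(1) = 5/9; a_2 = (5/9)/(11) = 5/99
  n = 3: D(3) = 3(3 + 7/2) = 39/2; numerator = 4(5/99) - 3(8/9) = -244/99; a_3 = (-244/99)/(39/2) = -488/3861
  n = 4: D(4) = 4(4 + 7/2) = 30; numerator = 4(-488/3861) - 3(5/99) = -2537/3861; a_4 = (-2537/3861)/(30) = -2537/115830

r = 1; a_0 = 1; a_1 = 8/9; a_2 = 5/99; a_3 = -488/3861; a_4 = -2537/115830


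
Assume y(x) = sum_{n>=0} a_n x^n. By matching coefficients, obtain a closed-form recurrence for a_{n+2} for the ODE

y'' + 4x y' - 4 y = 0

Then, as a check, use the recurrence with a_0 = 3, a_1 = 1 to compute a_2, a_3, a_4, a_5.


Substitute y = sum_n a_n x^n.
y''(x) has coefficient (n+2)(n+1) a_{n+2} at x^n;
4 x y'(x) has coefficient 4 n a_n at x^n (shift);
-4 y(x) has coefficient -4 a_n at x^n.
Matching x^n: (n+2)(n+1) a_{n+2} + (4n - 4) a_n = 0.
Thus a_{n+2} = (-4n + 4) / ((n+1)(n+2)) * a_n.

Check with a_0 = 3, a_1 = 1 (apply the recurrence for n = 0, 1, 2, 3): a_0 = 3, a_1 = 1, a_2 = 6, a_3 = 0, a_4 = -2, a_5 = 0.

a_(n+2) = (-4n + 4) / ((n+1)(n+2)) * a_n; check: a_0 = 3, a_1 = 1, a_2 = 6, a_3 = 0, a_4 = -2, a_5 = 0


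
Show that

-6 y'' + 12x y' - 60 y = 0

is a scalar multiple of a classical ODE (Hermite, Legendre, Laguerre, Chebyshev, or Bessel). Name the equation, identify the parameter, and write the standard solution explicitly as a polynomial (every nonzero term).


All three coefficients share the factor -6; dividing through by -6 gives  y'' - 2x y' + 10 y = 0.
This matches the Hermite equation y'' - 2x y' + 2n y = 0 with 2n = 10, so n = 5; the polynomial solution is H_5(x).
With y = sum_k a_k x^k, matching x^k gives (k+2)(k+1) a_{k+2} = 2(k - n) a_k = 2(k - 5) a_k. The right side vanishes at k = 5, so the series with the parity of 5 terminates at degree 5.
Standard normalization: leading coefficient of H_n is 2^n, so a_5 = 2^5 = 32. Work downward with a_k = (k+1)(k+2) a_{k+2} / (2(k - n)):
  a_3 = (4)(5)(32) / (2(3 - 5)) = 640/(-4) = -160
  a_1 = (2)(3)(-160) / (2(1 - 5)) = -960/(-8) = 120
Hence H_5(x) = 32 x^5 - 160 x^3 + 120 x.

H_5(x); series = 32 x^5 - 160 x^3 + 120 x


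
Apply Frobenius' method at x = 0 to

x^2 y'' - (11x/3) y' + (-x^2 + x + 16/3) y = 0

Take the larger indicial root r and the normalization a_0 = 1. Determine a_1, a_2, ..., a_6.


Write in Frobenius form y'' + (p(x)/x) y' + (q(x)/x^2) y = 0:
  p(x) = -11/3,  q(x) = -x^2 + x + 16/3.
Indicial equation: r(r-1) + (-11/3) r + (16/3) = 0 -> roots r_1 = 8/3, r_2 = 2.
Take r = r_1 = 8/3. Let y(x) = x^r sum_{n>=0} a_n x^n with a_0 = 1.
Substitute y = x^r sum a_n x^n and match x^{r+n}. The recurrence is
  D(n) a_n + 1 a_{n-1} - 1 a_{n-2} = 0,  where D(n) = (r+n)(r+n-1) + (-11/3)(r+n) + (16/3).
  a_n = [-1 a_{n-1} + 1 a_{n-2}] / D(n).
Since the indicial polynomial factors as (r - r_1)(r - r_2), D(n) = (r_1 + n - r_1)(r_1 + n - r_2) = n(n + 2/3).
Evaluating step by step (a_0 = 1):
  n = 1: D(1) = 1(1 + 2/3) = 5/3; numerator = -1(1) = -1; a_1 = (-1)/(5/3) = -3/5
  n = 2: D(2) = 2(2 + 2/3) = 16/3; numerator = -1(-3/5) + 1(1) = 8/5; a_2 = (8/5)/(16/3) = 3/10
  n = 3: D(3) = 3(3 + 2/3) = 11; numerator = -1(3/10) + 1(-3/5) = -9/10; a_3 = (-9/10)/(11) = -9/110
  n = 4: D(4) = 4(4 + 2/3) = 56/3; numerator = -1(-9/110) + 1(3/10) = 21/55; a_4 = (21/55)/(56/3) = 9/440
  n = 5: D(5) = 5(5 + 2/3) = 85/3; numerator = -1(9/440) + 1(-9/110) = -9/88; a_5 = (-9/88)/(85/3) = -27/7480
  n = 6: D(6) = 6(6 + 2/3) = 40; numerator = -1(-27/7480) + 1(9/440) = 9/374; a_6 = (9/374)/(40) = 9/14960

r = 8/3; a_0 = 1; a_1 = -3/5; a_2 = 3/10; a_3 = -9/110; a_4 = 9/440; a_5 = -27/7480; a_6 = 9/14960


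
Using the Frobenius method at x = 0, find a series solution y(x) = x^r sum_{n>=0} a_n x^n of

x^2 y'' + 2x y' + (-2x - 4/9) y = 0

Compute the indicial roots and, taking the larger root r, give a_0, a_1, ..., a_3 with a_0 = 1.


Write in Frobenius form y'' + (p(x)/x) y' + (q(x)/x^2) y = 0:
  p(x) = 2,  q(x) = -2x - 4/9.
Indicial equation: r(r-1) + (2) r + (-4/9) = 0 -> roots r_1 = 1/3, r_2 = -4/3.
Take r = r_1 = 1/3. Let y(x) = x^r sum_{n>=0} a_n x^n with a_0 = 1.
Substitute y = x^r sum a_n x^n and match x^{r+n}. The recurrence is
  D(n) a_n - 2 a_{n-1} = 0,  where D(n) = (r+n)(r+n-1) + (2)(r+n) + (-4/9).
  a_n = 2 / D(n) * a_{n-1}.
Since the indicial polynomial factors as (r - r_1)(r - r_2), D(n) = (r_1 + n - r_1)(r_1 + n - r_2) = n(n + 5/3).
Evaluating step by step (a_0 = 1):
  n = 1: D(1) = 1(1 + 5/3) = 8/3; numerator = 2(1) = 2; a_1 = (2)/(8/3) = 3/4
  n = 2: D(2) = 2(2 + 5/3) = 22/3; numerator = 2(3/4) = 3/2; a_2 = (3/2)/(22/3) = 9/44
  n = 3: D(3) = 3(3 + 5/3) = 14; numerator = 2(9/44) = 9/22; a_3 = (9/22)/(14) = 9/308

r = 1/3; a_0 = 1; a_1 = 3/4; a_2 = 9/44; a_3 = 9/308


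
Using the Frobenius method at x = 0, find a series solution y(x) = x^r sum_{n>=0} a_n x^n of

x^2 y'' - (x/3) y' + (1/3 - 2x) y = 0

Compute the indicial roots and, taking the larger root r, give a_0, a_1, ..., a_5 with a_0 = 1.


Write in Frobenius form y'' + (p(x)/x) y' + (q(x)/x^2) y = 0:
  p(x) = -1/3,  q(x) = 1/3 - 2x.
Indicial equation: r(r-1) + (-1/3) r + (1/3) = 0 -> roots r_1 = 1, r_2 = 1/3.
Take r = r_1 = 1. Let y(x) = x^r sum_{n>=0} a_n x^n with a_0 = 1.
Substitute y = x^r sum a_n x^n and match x^{r+n}. The recurrence is
  D(n) a_n - 2 a_{n-1} = 0,  where D(n) = (r+n)(r+n-1) + (-1/3)(r+n) + (1/3).
  a_n = 2 / D(n) * a_{n-1}.
Since the indicial polynomial factors as (r - r_1)(r - r_2), D(n) = (r_1 + n - r_1)(r_1 + n - r_2) = n(n + 2/3).
Evaluating step by step (a_0 = 1):
  n = 1: D(1) = 1(1 + 2/3) = 5/3; numerator = 2(1) = 2; a_1 = (2)/(5/3) = 6/5
  n = 2: D(2) = 2(2 + 2/3) = 16/3; numerator = 2(6/5) = 12/5; a_2 = (12/5)/(16/3) = 9/20
  n = 3: D(3) = 3(3 + 2/3) = 11; numerator = 2(9/20) = 9/10; a_3 = (9/10)/(11) = 9/110
  n = 4: D(4) = 4(4 + 2/3) = 56/3; numerator = 2(9/110) = 9/55; a_4 = (9/55)/(56/3) = 27/3080
  n = 5: D(5) = 5(5 + 2/3) = 85/3; numerator = 2(27/3080) = 27/1540; a_5 = (27/1540)/(85/3) = 81/130900

r = 1; a_0 = 1; a_1 = 6/5; a_2 = 9/20; a_3 = 9/110; a_4 = 27/3080; a_5 = 81/130900


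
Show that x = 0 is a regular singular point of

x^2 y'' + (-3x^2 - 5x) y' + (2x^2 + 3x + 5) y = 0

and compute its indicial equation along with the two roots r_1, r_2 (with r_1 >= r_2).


Divide by x^2 to reach normal form y'' + P_1(x) y' + P_2(x) y = 0 with P_1(x) = -3 - 5/x and P_2(x) = 2 + 3/x + 5/x^2.
x = 0 is a singular point because the y'-coefficient -3 - 5/x has a pole at x = 0 and the y-coefficient 2 + 3/x + 5/x^2 has a pole at x = 0.
It is a regular singular point because x P_1(x) = p(x) = -3x - 5 and x^2 P_2(x) = q(x) = 2x^2 + 3x + 5 are polynomials, hence analytic at x = 0.
p(0) = -5,  q(0) = 5.
Indicial equation: r(r-1) + p(0) r + q(0) = 0, i.e. r^2 + (p(0) - 1) r + q(0) = 0, i.e. r^2 - 6 r + 5 = 0.
Discriminant: (-6)^2 - 4(5) = 16, so r = (6 ± 4)/2.
Solving: r_1 = 5, r_2 = 1.

indicial: r^2 - 6 r + 5 = 0; roots r_1 = 5, r_2 = 1


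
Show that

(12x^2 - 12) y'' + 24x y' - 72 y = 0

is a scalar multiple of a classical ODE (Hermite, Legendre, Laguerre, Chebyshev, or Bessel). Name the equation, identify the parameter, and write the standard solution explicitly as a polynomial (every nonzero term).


All three coefficients share the factor -12; dividing through by -12 gives  (1 - x^2) y'' - 2x y' + 6 y = 0.
This matches the Legendre equation (1 - x^2) y'' - 2x y' + n(n+1) y = 0 (note the -2x y' term) with n(n+1) = 6, so n = 2; the polynomial solution is P_2(x).
With y = sum_k a_k x^k, matching x^k gives (k+2)(k+1) a_{k+2} = [k(k+1) - n(n+1)] a_k = (k - 2)(k + 3) a_k. The right side vanishes at k = 2, so the series with the parity of 2 terminates at degree 2.
Standard normalization (P_n(1) = 1): leading coefficient (2n)!/(2^n (n!)^2) = 24/(4*4) = 3/2, so a_2 = 3/2. Work downward with a_k = (k+1)(k+2) a_{k+2} / ((k - 2)(k + 3)):
  a_0 = (1)(2)(3/2) / ((0 - 2)(0 + 3)) = 3/(-6) = -1/2
Hence P_2(x) = 3 x^2/2 - 1/2.

P_2(x); series = 3 x^2/2 - 1/2


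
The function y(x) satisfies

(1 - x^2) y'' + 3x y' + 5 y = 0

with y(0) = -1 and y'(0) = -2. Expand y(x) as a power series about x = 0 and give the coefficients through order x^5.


Ansatz: y(x) = sum_{n>=0} a_n x^n, so y'(x) = sum_{n>=1} n a_n x^(n-1) and y''(x) = sum_{n>=2} n(n-1) a_n x^(n-2).
Substitute into P(x) y'' + Q(x) y' + R(x) y = 0 with P(x) = 1 - x^2, Q(x) = 3x, R(x) = 5, and match powers of x.
Initial conditions: a_0 = -1, a_1 = -2.
Setting the coefficient of each power of x to zero and solving order by order (substituting the coefficients already found):
  x^0: 2 a_2 + 5 a_0 = 0  ->  2 a_2 = -5 a_0 = 5  ->  a_2 = 5/2
  x^1: 6 a_3 + 8 a_1 = 0  ->  6 a_3 = -8 a_1 = 16  ->  a_3 = 8/3
  x^2: 12 a_4 + 9 a_2 = 0  ->  12 a_4 = -9 a_2 = -45/2  ->  a_4 = -15/8
  x^3: 20 a_5 + 8 a_3 = 0  ->  20 a_5 = -8 a_3 = -64/3  ->  a_5 = -16/15
Truncated series: y(x) = -1 - 2 x + (5/2) x^2 + (8/3) x^3 - (15/8) x^4 - (16/15) x^5 + O(x^6).

a_0 = -1; a_1 = -2; a_2 = 5/2; a_3 = 8/3; a_4 = -15/8; a_5 = -16/15


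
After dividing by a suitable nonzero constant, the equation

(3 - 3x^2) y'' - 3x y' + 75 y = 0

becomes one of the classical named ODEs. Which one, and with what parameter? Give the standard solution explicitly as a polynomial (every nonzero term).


All three coefficients share the factor 3; dividing through by 3 gives  (1 - x^2) y'' - x y' + 25 y = 0.
This matches the Chebyshev equation (1 - x^2) y'' - x y' + n^2 y = 0 (note the -x y' term, not -2x y') with n^2 = 25, so n = 5; the polynomial solution is T_5(x).
With y = sum_k a_k x^k, matching x^k gives (k+2)(k+1) a_{k+2} = (k^2 - n^2) a_k = (k - 5)(k + 5) a_k. The right side vanishes at k = 5, so the series with the parity of 5 terminates at degree 5.
Standard normalization: leading coefficient of T_n is 2^(n-1), so a_5 = 2^4 = 16. Work downward with a_k = (k+1)(k+2) a_{k+2} / ((k - 5)(k + 5)):
  a_3 = (4)(5)(16) / ((3 - 5)(3 + 5)) = 320/(-16) = -20
  a_1 = (2)(3)(-20) / ((1 - 5)(1 + 5)) = -120/(-24) = 5
Hence T_5(x) = 16 x^5 - 20 x^3 + 5 x.

T_5(x); series = 16 x^5 - 20 x^3 + 5 x


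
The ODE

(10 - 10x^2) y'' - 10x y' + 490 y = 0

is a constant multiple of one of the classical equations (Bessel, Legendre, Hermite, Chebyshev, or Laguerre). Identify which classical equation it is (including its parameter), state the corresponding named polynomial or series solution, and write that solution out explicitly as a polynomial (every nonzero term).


All three coefficients share the factor 10; dividing through by 10 gives  (1 - x^2) y'' - x y' + 49 y = 0.
This matches the Chebyshev equation (1 - x^2) y'' - x y' + n^2 y = 0 (note the -x y' term, not -2x y') with n^2 = 49, so n = 7; the polynomial solution is T_7(x).
With y = sum_k a_k x^k, matching x^k gives (k+2)(k+1) a_{k+2} = (k^2 - n^2) a_k = (k - 7)(k + 7) a_k. The right side vanishes at k = 7, so the series with the parity of 7 terminates at degree 7.
Standard normalization: leading coefficient of T_n is 2^(n-1), so a_7 = 2^6 = 64. Work downward with a_k = (k+1)(k+2) a_{k+2} / ((k - 7)(k + 7)):
  a_5 = (6)(7)(64) / ((5 - 7)(5 + 7)) = 2688/(-24) = -112
  a_3 = (4)(5)(-112) / ((3 - 7)(3 + 7)) = -2240/(-40) = 56
  a_1 = (2)(3)(56) / ((1 - 7)(1 + 7)) = 336/(-48) = -7
Hence T_7(x) = 64 x^7 - 112 x^5 + 56 x^3 - 7 x.

T_7(x); series = 64 x^7 - 112 x^5 + 56 x^3 - 7 x


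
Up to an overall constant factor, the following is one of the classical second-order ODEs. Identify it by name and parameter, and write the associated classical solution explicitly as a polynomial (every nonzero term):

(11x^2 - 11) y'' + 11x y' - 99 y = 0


All three coefficients share the factor -11; dividing through by -11 gives  (1 - x^2) y'' - x y' + 9 y = 0.
This matches the Chebyshev equation (1 - x^2) y'' - x y' + n^2 y = 0 (note the -x y' term, not -2x y') with n^2 = 9, so n = 3; the polynomial solution is T_3(x).
With y = sum_k a_k x^k, matching x^k gives (k+2)(k+1) a_{k+2} = (k^2 - n^2) a_k = (k - 3)(k + 3) a_k. The right side vanishes at k = 3, so the series with the parity of 3 terminates at degree 3.
Standard normalization: leading coefficient of T_n is 2^(n-1), so a_3 = 2^2 = 4. Work downward with a_k = (k+1)(k+2) a_{k+2} / ((k - 3)(k + 3)):
  a_1 = (2)(3)(4) / ((1 - 3)(1 + 3)) = 24/(-8) = -3
Hence T_3(x) = 4 x^3 - 3 x.

T_3(x); series = 4 x^3 - 3 x


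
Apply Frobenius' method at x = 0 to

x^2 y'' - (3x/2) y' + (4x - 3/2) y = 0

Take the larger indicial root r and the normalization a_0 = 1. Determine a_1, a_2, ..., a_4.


Write in Frobenius form y'' + (p(x)/x) y' + (q(x)/x^2) y = 0:
  p(x) = -3/2,  q(x) = 4x - 3/2.
Indicial equation: r(r-1) + (-3/2) r + (-3/2) = 0 -> roots r_1 = 3, r_2 = -1/2.
Take r = r_1 = 3. Let y(x) = x^r sum_{n>=0} a_n x^n with a_0 = 1.
Substitute y = x^r sum a_n x^n and match x^{r+n}. The recurrence is
  D(n) a_n + 4 a_{n-1} = 0,  where D(n) = (r+n)(r+n-1) + (-3/2)(r+n) + (-3/2).
  a_n = -4 / D(n) * a_{n-1}.
Since the indicial polynomial factors as (r - r_1)(r - r_2), D(n) = (r_1 + n - r_1)(r_1 + n - r_2) = n(n + 7/2).
Evaluating step by step (a_0 = 1):
  n = 1: D(1) = 1(1 + 7/2) = 9/2; numerator = -4(1) = -4; a_1 = (-4)/(9/2) = -8/9
  n = 2: D(2) = 2(2 + 7/2) = 11; numerator = -4(-8/9) = 32/9; a_2 = (32/9)/(11) = 32/99
  n = 3: D(3) = 3(3 + 7/2) = 39/2; numerator = -4(32/99) = -128/99; a_3 = (-128/99)/(39/2) = -256/3861
  n = 4: D(4) = 4(4 + 7/2) = 30; numerator = -4(-256/3861) = 1024/3861; a_4 = (1024/3861)/(30) = 512/57915

r = 3; a_0 = 1; a_1 = -8/9; a_2 = 32/99; a_3 = -256/3861; a_4 = 512/57915


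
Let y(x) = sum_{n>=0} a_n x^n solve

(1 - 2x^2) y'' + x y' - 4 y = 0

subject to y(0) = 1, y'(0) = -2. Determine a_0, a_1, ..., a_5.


Ansatz: y(x) = sum_{n>=0} a_n x^n, so y'(x) = sum_{n>=1} n a_n x^(n-1) and y''(x) = sum_{n>=2} n(n-1) a_n x^(n-2).
Substitute into P(x) y'' + Q(x) y' + R(x) y = 0 with P(x) = 1 - 2x^2, Q(x) = x, R(x) = -4, and match powers of x.
Initial conditions: a_0 = 1, a_1 = -2.
Setting the coefficient of each power of x to zero and solving order by order (substituting the coefficients already found):
  x^0: 2 a_2 - 4 a_0 = 0  ->  2 a_2 = 4 a_0 = 4  ->  a_2 = 2
  x^1: 6 a_3 - 3 a_1 = 0  ->  6 a_3 = 3 a_1 = -6  ->  a_3 = -1
  x^2: 12 a_4 - 6 a_2 = 0  ->  12 a_4 = 6 a_2 = 12  ->  a_4 = 1
  x^3: 20 a_5 - 13 a_3 = 0  ->  20 a_5 = 13 a_3 = -13  ->  a_5 = -13/20
Truncated series: y(x) = 1 - 2 x + 2 x^2 - x^3 + x^4 - (13/20) x^5 + O(x^6).

a_0 = 1; a_1 = -2; a_2 = 2; a_3 = -1; a_4 = 1; a_5 = -13/20


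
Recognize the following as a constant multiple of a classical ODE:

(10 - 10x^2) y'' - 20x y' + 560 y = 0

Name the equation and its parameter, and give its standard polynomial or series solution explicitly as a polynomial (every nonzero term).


All three coefficients share the factor 10; dividing through by 10 gives  (1 - x^2) y'' - 2x y' + 56 y = 0.
This matches the Legendre equation (1 - x^2) y'' - 2x y' + n(n+1) y = 0 (note the -2x y' term) with n(n+1) = 56, so n = 7; the polynomial solution is P_7(x).
With y = sum_k a_k x^k, matching x^k gives (k+2)(k+1) a_{k+2} = [k(k+1) - n(n+1)] a_k = (k - 7)(k + 8) a_k. The right side vanishes at k = 7, so the series with the parity of 7 terminates at degree 7.
Standard normalization (P_n(1) = 1): leading coefficient (2n)!/(2^n (n!)^2) = 87178291200/(128*25401600) = 429/16, so a_7 = 429/16. Work downward with a_k = (k+1)(k+2) a_{k+2} / ((k - 7)(k + 8)):
  a_5 = (6)(7)(429/16) / ((5 - 7)(5 + 8)) = (9009/8)/(-26) = -693/16
  a_3 = (4)(5)(-693/16) / ((3 - 7)(3 + 8)) = (-3465/4)/(-44) = 315/16
  a_1 = (2)(3)(315/16) / ((1 - 7)(1 + 8)) = (945/8)/(-54) = -35/16
Hence P_7(x) = 429 x^7/16 - 693 x^5/16 + 315 x^3/16 - 35 x/16.

P_7(x); series = 429 x^7/16 - 693 x^5/16 + 315 x^3/16 - 35 x/16


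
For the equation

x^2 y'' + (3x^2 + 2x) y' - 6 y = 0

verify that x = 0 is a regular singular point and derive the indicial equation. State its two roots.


Divide by x^2 to reach normal form y'' + P_1(x) y' + P_2(x) y = 0 with P_1(x) = 3 + 2/x and P_2(x) = -6/x^2.
x = 0 is a singular point because the y'-coefficient 3 + 2/x has a pole at x = 0 and the y-coefficient -6/x^2 has a pole at x = 0.
It is a regular singular point because x P_1(x) = p(x) = 3x + 2 and x^2 P_2(x) = q(x) = -6 are polynomials, hence analytic at x = 0.
p(0) = 2,  q(0) = -6.
Indicial equation: r(r-1) + p(0) r + q(0) = 0, i.e. r^2 + (p(0) - 1) r + q(0) = 0, i.e. r^2 + 1 r - 6 = 0.
Discriminant: (1)^2 - 4(-6) = 25, so r = (-1 ± 5)/2.
Solving: r_1 = 2, r_2 = -3.

indicial: r^2 + 1 r - 6 = 0; roots r_1 = 2, r_2 = -3


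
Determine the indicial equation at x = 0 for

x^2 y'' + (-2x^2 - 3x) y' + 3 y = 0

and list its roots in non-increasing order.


Divide by x^2 to reach normal form y'' + P_1(x) y' + P_2(x) y = 0 with P_1(x) = -2 - 3/x and P_2(x) = 3/x^2.
x = 0 is a singular point because the y'-coefficient -2 - 3/x has a pole at x = 0 and the y-coefficient 3/x^2 has a pole at x = 0.
It is a regular singular point because x P_1(x) = p(x) = -2x - 3 and x^2 P_2(x) = q(x) = 3 are polynomials, hence analytic at x = 0.
p(0) = -3,  q(0) = 3.
Indicial equation: r(r-1) + p(0) r + q(0) = 0, i.e. r^2 + (p(0) - 1) r + q(0) = 0, i.e. r^2 - 4 r + 3 = 0.
Discriminant: (-4)^2 - 4(3) = 4, so r = (4 ± 2)/2.
Solving: r_1 = 3, r_2 = 1.

indicial: r^2 - 4 r + 3 = 0; roots r_1 = 3, r_2 = 1


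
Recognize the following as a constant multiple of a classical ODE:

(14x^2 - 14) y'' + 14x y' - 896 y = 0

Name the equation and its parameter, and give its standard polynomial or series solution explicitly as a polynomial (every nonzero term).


All three coefficients share the factor -14; dividing through by -14 gives  (1 - x^2) y'' - x y' + 64 y = 0.
This matches the Chebyshev equation (1 - x^2) y'' - x y' + n^2 y = 0 (note the -x y' term, not -2x y') with n^2 = 64, so n = 8; the polynomial solution is T_8(x).
With y = sum_k a_k x^k, matching x^k gives (k+2)(k+1) a_{k+2} = (k^2 - n^2) a_k = (k - 8)(k + 8) a_k. The right side vanishes at k = 8, so the series with the parity of 8 terminates at degree 8.
Standard normalization: leading coefficient of T_n is 2^(n-1), so a_8 = 2^7 = 128. Work downward with a_k = (k+1)(k+2) a_{k+2} / ((k - 8)(k + 8)):
  a_6 = (7)(8)(128) / ((6 - 8)(6 + 8)) = 7168/(-28) = -256
  a_4 = (5)(6)(-256) / ((4 - 8)(4 + 8)) = -7680/(-48) = 160
  a_2 = (3)(4)(160) / ((2 - 8)(2 + 8)) = 1920/(-60) = -32
  a_0 = (1)(2)(-32) / ((0 - 8)(0 + 8)) = -64/(-64) = 1
Hence T_8(x) = 128 x^8 - 256 x^6 + 160 x^4 - 32 x^2 + 1.

T_8(x); series = 128 x^8 - 256 x^6 + 160 x^4 - 32 x^2 + 1


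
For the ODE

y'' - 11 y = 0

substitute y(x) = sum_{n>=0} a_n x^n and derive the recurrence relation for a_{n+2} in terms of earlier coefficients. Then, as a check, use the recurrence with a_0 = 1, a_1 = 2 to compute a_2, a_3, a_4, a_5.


Substitute y = sum_n a_n x^n into y'' + (const) y = 0.
y''(x) = sum_{n>=0} (n+2)(n+1) a_{n+2} x^n.
The ODE becomes sum_n [(n+2)(n+1) a_{n+2} - 11 a_n] x^n = 0.
Setting each coefficient to zero gives the recurrence:
  (n+2)(n+1) a_{n+2} - 11 a_n = 0,
  a_{n+2} = 11 / ((n+1)(n+2)) a_n.

Check with a_0 = 1, a_1 = 2 (apply the recurrence for n = 0, 1, 2, 3): a_0 = 1, a_1 = 2, a_2 = 11/2, a_3 = 11/3, a_4 = 121/24, a_5 = 121/60.

a_{n+2} = 11/((n+1)(n+2)) * a_n; check: a_0 = 1, a_1 = 2, a_2 = 11/2, a_3 = 11/3, a_4 = 121/24, a_5 = 121/60


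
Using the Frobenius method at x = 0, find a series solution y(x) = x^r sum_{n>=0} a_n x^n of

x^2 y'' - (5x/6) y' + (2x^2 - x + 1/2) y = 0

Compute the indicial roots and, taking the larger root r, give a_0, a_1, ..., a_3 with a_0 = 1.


Write in Frobenius form y'' + (p(x)/x) y' + (q(x)/x^2) y = 0:
  p(x) = -5/6,  q(x) = 2x^2 - x + 1/2.
Indicial equation: r(r-1) + (-5/6) r + (1/2) = 0 -> roots r_1 = 3/2, r_2 = 1/3.
Take r = r_1 = 3/2. Let y(x) = x^r sum_{n>=0} a_n x^n with a_0 = 1.
Substitute y = x^r sum a_n x^n and match x^{r+n}. The recurrence is
  D(n) a_n - 1 a_{n-1} + 2 a_{n-2} = 0,  where D(n) = (r+n)(r+n-1) + (-5/6)(r+n) + (1/2).
  a_n = [1 a_{n-1} - 2 a_{n-2}] / D(n).
Since the indicial polynomial factors as (r - r_1)(r - r_2), D(n) = (r_1 + n - r_1)(r_1 + n - r_2) = n(n + 7/6).
Evaluating step by step (a_0 = 1):
  n = 1: D(1) = 1(1 + 7/6) = 13/6; numerator = 1(1) = 1; a_1 = (1)/(13/6) = 6/13
  n = 2: D(2) = 2(2 + 7/6) = 19/3; numerator = 1(6/13) - 2(1) = -20/13; a_2 = (-20/13)/(19/3) = -60/247
  n = 3: D(3) = 3(3 + 7/6) = 25/2; numerator = 1(-60/247) - 2(6/13) = -288/247; a_3 = (-288/247)/(25/2) = -576/6175

r = 3/2; a_0 = 1; a_1 = 6/13; a_2 = -60/247; a_3 = -576/6175


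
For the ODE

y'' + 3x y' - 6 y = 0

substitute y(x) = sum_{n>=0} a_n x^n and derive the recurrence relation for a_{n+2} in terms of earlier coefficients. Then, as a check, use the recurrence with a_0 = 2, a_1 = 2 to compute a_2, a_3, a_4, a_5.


Substitute y = sum_n a_n x^n.
y''(x) has coefficient (n+2)(n+1) a_{n+2} at x^n;
3 x y'(x) has coefficient 3 n a_n at x^n (shift);
-6 y(x) has coefficient -6 a_n at x^n.
Matching x^n: (n+2)(n+1) a_{n+2} + (3n - 6) a_n = 0.
Thus a_{n+2} = (-3n + 6) / ((n+1)(n+2)) * a_n.

Check with a_0 = 2, a_1 = 2 (apply the recurrence for n = 0, 1, 2, 3): a_0 = 2, a_1 = 2, a_2 = 6, a_3 = 1, a_4 = 0, a_5 = -3/20.

a_(n+2) = (-3n + 6) / ((n+1)(n+2)) * a_n; check: a_0 = 2, a_1 = 2, a_2 = 6, a_3 = 1, a_4 = 0, a_5 = -3/20


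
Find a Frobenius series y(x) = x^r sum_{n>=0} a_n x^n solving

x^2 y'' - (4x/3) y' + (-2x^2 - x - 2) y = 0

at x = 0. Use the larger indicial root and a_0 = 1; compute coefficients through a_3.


Write in Frobenius form y'' + (p(x)/x) y' + (q(x)/x^2) y = 0:
  p(x) = -4/3,  q(x) = -2x^2 - x - 2.
Indicial equation: r(r-1) + (-4/3) r + (-2) = 0 -> roots r_1 = 3, r_2 = -2/3.
Take r = r_1 = 3. Let y(x) = x^r sum_{n>=0} a_n x^n with a_0 = 1.
Substitute y = x^r sum a_n x^n and match x^{r+n}. The recurrence is
  D(n) a_n - 1 a_{n-1} - 2 a_{n-2} = 0,  where D(n) = (r+n)(r+n-1) + (-4/3)(r+n) + (-2).
  a_n = [1 a_{n-1} + 2 a_{n-2}] / D(n).
Since the indicial polynomial factors as (r - r_1)(r - r_2), D(n) = (r_1 + n - r_1)(r_1 + n - r_2) = n(n + 11/3).
Evaluating step by step (a_0 = 1):
  n = 1: D(1) = 1(1 + 11/3) = 14/3; numerator = 1(1) = 1; a_1 = (1)/(14/3) = 3/14
  n = 2: D(2) = 2(2 + 11/3) = 34/3; numerator = 1(3/14) + 2(1) = 31/14; a_2 = (31/14)/(34/3) = 93/476
  n = 3: D(3) = 3(3 + 11/3) = 20; numerator = 1(93/476) + 2(3/14) = 297/476; a_3 = (297/476)/(20) = 297/9520

r = 3; a_0 = 1; a_1 = 3/14; a_2 = 93/476; a_3 = 297/9520


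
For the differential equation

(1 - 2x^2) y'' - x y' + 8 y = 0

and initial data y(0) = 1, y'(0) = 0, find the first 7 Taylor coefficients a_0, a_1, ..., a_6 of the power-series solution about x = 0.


Ansatz: y(x) = sum_{n>=0} a_n x^n, so y'(x) = sum_{n>=1} n a_n x^(n-1) and y''(x) = sum_{n>=2} n(n-1) a_n x^(n-2).
Substitute into P(x) y'' + Q(x) y' + R(x) y = 0 with P(x) = 1 - 2x^2, Q(x) = -x, R(x) = 8, and match powers of x.
Initial conditions: a_0 = 1, a_1 = 0.
Setting the coefficient of each power of x to zero and solving order by order (substituting the coefficients already found):
  x^0: 2 a_2 + 8 a_0 = 0  ->  2 a_2 = -8 a_0 = -8  ->  a_2 = -4
  x^1: 6 a_3 + 7 a_1 = 0  ->  6 a_3 = -7 a_1 = 0  ->  a_3 = 0
  x^2: 12 a_4 + 2 a_2 = 0  ->  12 a_4 = -2 a_2 = 8  ->  a_4 = 2/3
  x^3: 20 a_5 - 7 a_3 = 0  ->  20 a_5 = 7 a_3 = 0  ->  a_5 = 0
  x^4: 30 a_6 - 20 a_4 = 0  ->  30 a_6 = 20 a_4 = 40/3  ->  a_6 = 4/9
Truncated series: y(x) = 1 - 4 x^2 + (2/3) x^4 + (4/9) x^6 + O(x^7).

a_0 = 1; a_1 = 0; a_2 = -4; a_3 = 0; a_4 = 2/3; a_5 = 0; a_6 = 4/9


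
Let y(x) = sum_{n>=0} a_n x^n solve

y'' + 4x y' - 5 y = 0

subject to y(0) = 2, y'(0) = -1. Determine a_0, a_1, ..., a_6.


Ansatz: y(x) = sum_{n>=0} a_n x^n, so y'(x) = sum_{n>=1} n a_n x^(n-1) and y''(x) = sum_{n>=2} n(n-1) a_n x^(n-2).
Substitute into P(x) y'' + Q(x) y' + R(x) y = 0 with P(x) = 1, Q(x) = 4x, R(x) = -5, and match powers of x.
Initial conditions: a_0 = 2, a_1 = -1.
Setting the coefficient of each power of x to zero and solving order by order (substituting the coefficients already found):
  x^0: 2 a_2 - 5 a_0 = 0  ->  2 a_2 = 5 a_0 = 10  ->  a_2 = 5
  x^1: 6 a_3 - a_1 = 0  ->  6 a_3 = a_1 = -1  ->  a_3 = -1/6
  x^2: 12 a_4 + 3 a_2 = 0  ->  12 a_4 = -3 a_2 = -15  ->  a_4 = -5/4
  x^3: 20 a_5 + 7 a_3 = 0  ->  20 a_5 = -7 a_3 = 7/6  ->  a_5 = 7/120
  x^4: 30 a_6 + 11 a_4 = 0  ->  30 a_6 = -11 a_4 = 55/4  ->  a_6 = 11/24
Truncated series: y(x) = 2 - x + 5 x^2 - (1/6) x^3 - (5/4) x^4 + (7/120) x^5 + (11/24) x^6 + O(x^7).

a_0 = 2; a_1 = -1; a_2 = 5; a_3 = -1/6; a_4 = -5/4; a_5 = 7/120; a_6 = 11/24


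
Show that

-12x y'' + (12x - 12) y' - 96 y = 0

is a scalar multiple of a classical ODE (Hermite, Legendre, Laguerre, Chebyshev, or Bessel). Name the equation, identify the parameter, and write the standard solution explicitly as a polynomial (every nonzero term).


All three coefficients share the factor -12; dividing through by -12 gives  x y'' + (1 - x) y' + 8 y = 0.
This matches the Laguerre equation x y'' + (1 - x) y' + n y = 0 with n = 8; the polynomial solution is L_8(x).
With y = sum_k a_k x^k, matching x^k gives (k+1)k a_{k+1} + (k+1) a_{k+1} - k a_k + n a_k = 0, i.e. (k+1)^2 a_{k+1} = (k - n) a_k = (k - 8) a_k. The right side vanishes at k = 8, so the series terminates at degree 8.
Standard normalization L_n(0) = 1 gives a_0 = 1. Work upward with a_{k+1} = (k - 8) a_k / (k+1)^2:
  a_1 = (0 - 8)(1) / 1^2 = -8/1 = -8
  a_2 = (1 - 8)(-8) / 2^2 = 56/4 = 14
  a_3 = (2 - 8)(14) / 3^2 = -84/9 = -28/3
  a_4 = (3 - 8)(-28/3) / 4^2 = (140/3)/16 = 35/12
  a_5 = (4 - 8)(35/12) / 5^2 = (-35/3)/25 = -7/15
  a_6 = (5 - 8)(-7/15) / 6^2 = (7/5)/36 = 7/180
  a_7 = (6 - 8)(7/180) / 7^2 = (-7/90)/49 = -1/630
  a_8 = (7 - 8)(-1/630) / 8^2 = (1/630)/64 = 1/40320
Hence L_8(x) = x^8/40320 - x^7/630 + 7 x^6/180 - 7 x^5/15 + 35 x^4/12 - 28 x^3/3 + 14 x^2 - 8 x + 1.

L_8(x); series = x^8/40320 - x^7/630 + 7 x^6/180 - 7 x^5/15 + 35 x^4/12 - 28 x^3/3 + 14 x^2 - 8 x + 1


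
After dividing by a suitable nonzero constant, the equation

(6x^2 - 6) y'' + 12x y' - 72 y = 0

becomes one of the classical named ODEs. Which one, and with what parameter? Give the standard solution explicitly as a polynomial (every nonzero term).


All three coefficients share the factor -6; dividing through by -6 gives  (1 - x^2) y'' - 2x y' + 12 y = 0.
This matches the Legendre equation (1 - x^2) y'' - 2x y' + n(n+1) y = 0 (note the -2x y' term) with n(n+1) = 12, so n = 3; the polynomial solution is P_3(x).
With y = sum_k a_k x^k, matching x^k gives (k+2)(k+1) a_{k+2} = [k(k+1) - n(n+1)] a_k = (k - 3)(k + 4) a_k. The right side vanishes at k = 3, so the series with the parity of 3 terminates at degree 3.
Standard normalization (P_n(1) = 1): leading coefficient (2n)!/(2^n (n!)^2) = 720/(8*36) = 5/2, so a_3 = 5/2. Work downward with a_k = (k+1)(k+2) a_{k+2} / ((k - 3)(k + 4)):
  a_1 = (2)(3)(5/2) / ((1 - 3)(1 + 4)) = 15/(-10) = -3/2
Hence P_3(x) = 5 x^3/2 - 3 x/2.

P_3(x); series = 5 x^3/2 - 3 x/2


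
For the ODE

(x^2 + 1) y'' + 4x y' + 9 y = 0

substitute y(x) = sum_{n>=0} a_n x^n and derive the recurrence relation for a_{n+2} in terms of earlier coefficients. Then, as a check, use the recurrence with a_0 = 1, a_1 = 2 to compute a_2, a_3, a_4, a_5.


Substitute y = sum_n a_n x^n.
(1 + 1 x^2) y'' contributes (n+2)(n+1) a_{n+2} + n(n-1) a_n at x^n.
4 x y'(x) contributes 4 n a_n at x^n.
9 y(x) contributes 9 a_n at x^n.
Matching x^n: (n+2)(n+1) a_{n+2} + (n(n-1) + 4 n + 9) a_n = 0.
Thus a_{n+2} = (-n(n-1) - 4 n - 9) / ((n+1)(n+2)) * a_n.

Check with a_0 = 1, a_1 = 2 (apply the recurrence for n = 0, 1, 2, 3): a_0 = 1, a_1 = 2, a_2 = -9/2, a_3 = -13/3, a_4 = 57/8, a_5 = 117/20.

a_(n+2) = (-n(n-1) - 4 n - 9) / ((n+1)(n+2)) * a_n; check: a_0 = 1, a_1 = 2, a_2 = -9/2, a_3 = -13/3, a_4 = 57/8, a_5 = 117/20


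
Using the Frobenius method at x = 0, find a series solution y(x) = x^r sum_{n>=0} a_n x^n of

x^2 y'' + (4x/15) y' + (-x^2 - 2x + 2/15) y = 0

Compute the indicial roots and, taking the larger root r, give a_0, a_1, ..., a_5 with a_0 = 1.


Write in Frobenius form y'' + (p(x)/x) y' + (q(x)/x^2) y = 0:
  p(x) = 4/15,  q(x) = -x^2 - 2x + 2/15.
Indicial equation: r(r-1) + (4/15) r + (2/15) = 0 -> roots r_1 = 2/5, r_2 = 1/3.
Take r = r_1 = 2/5. Let y(x) = x^r sum_{n>=0} a_n x^n with a_0 = 1.
Substitute y = x^r sum a_n x^n and match x^{r+n}. The recurrence is
  D(n) a_n - 2 a_{n-1} - 1 a_{n-2} = 0,  where D(n) = (r+n)(r+n-1) + (4/15)(r+n) + (2/15).
  a_n = [2 a_{n-1} + 1 a_{n-2}] / D(n).
Since the indicial polynomial factors as (r - r_1)(r - r_2), D(n) = (r_1 + n - r_1)(r_1 + n - r_2) = n(n + 1/15).
Evaluating step by step (a_0 = 1):
  n = 1: D(1) = 1(1 + 1/15) = 16/15; numerator = 2(1) = 2; a_1 = (2)/(16/15) = 15/8
  n = 2: D(2) = 2(2 + 1/15) = 62/15; numerator = 2(15/8) + 1(1) = 19/4; a_2 = (19/4)/(62/15) = 285/248
  n = 3: D(3) = 3(3 + 1/15) = 46/5; numerator = 2(285/248) + 1(15/8) = 1035/248; a_3 = (1035/248)/(46/5) = 225/496
  n = 4: D(4) = 4(4 + 1/15) = 244/15; numerator = 2(225/496) + 1(285/248) = 255/124; a_4 = (255/124)/(244/15) = 3825/30256
  n = 5: D(5) = 5(5 + 1/15) = 76/3; numerator = 2(3825/30256) + 1(225/496) = 21375/30256; a_5 = (21375/30256)/(76/3) = 3375/121024

r = 2/5; a_0 = 1; a_1 = 15/8; a_2 = 285/248; a_3 = 225/496; a_4 = 3825/30256; a_5 = 3375/121024


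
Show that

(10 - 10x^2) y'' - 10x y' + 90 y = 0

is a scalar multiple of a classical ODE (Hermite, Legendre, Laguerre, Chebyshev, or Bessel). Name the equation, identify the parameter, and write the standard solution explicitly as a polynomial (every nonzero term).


All three coefficients share the factor 10; dividing through by 10 gives  (1 - x^2) y'' - x y' + 9 y = 0.
This matches the Chebyshev equation (1 - x^2) y'' - x y' + n^2 y = 0 (note the -x y' term, not -2x y') with n^2 = 9, so n = 3; the polynomial solution is T_3(x).
With y = sum_k a_k x^k, matching x^k gives (k+2)(k+1) a_{k+2} = (k^2 - n^2) a_k = (k - 3)(k + 3) a_k. The right side vanishes at k = 3, so the series with the parity of 3 terminates at degree 3.
Standard normalization: leading coefficient of T_n is 2^(n-1), so a_3 = 2^2 = 4. Work downward with a_k = (k+1)(k+2) a_{k+2} / ((k - 3)(k + 3)):
  a_1 = (2)(3)(4) / ((1 - 3)(1 + 3)) = 24/(-8) = -3
Hence T_3(x) = 4 x^3 - 3 x.

T_3(x); series = 4 x^3 - 3 x


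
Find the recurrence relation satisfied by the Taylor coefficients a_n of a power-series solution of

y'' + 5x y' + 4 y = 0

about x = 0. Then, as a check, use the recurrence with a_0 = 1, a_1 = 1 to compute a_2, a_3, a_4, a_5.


Substitute y = sum_n a_n x^n.
y''(x) has coefficient (n+2)(n+1) a_{n+2} at x^n;
5 x y'(x) has coefficient 5 n a_n at x^n (shift);
4 y(x) has coefficient 4 a_n at x^n.
Matching x^n: (n+2)(n+1) a_{n+2} + (5n + 4) a_n = 0.
Thus a_{n+2} = (-5n - 4) / ((n+1)(n+2)) * a_n.

Check with a_0 = 1, a_1 = 1 (apply the recurrence for n = 0, 1, 2, 3): a_0 = 1, a_1 = 1, a_2 = -2, a_3 = -3/2, a_4 = 7/3, a_5 = 57/40.

a_(n+2) = (-5n - 4) / ((n+1)(n+2)) * a_n; check: a_0 = 1, a_1 = 1, a_2 = -2, a_3 = -3/2, a_4 = 7/3, a_5 = 57/40


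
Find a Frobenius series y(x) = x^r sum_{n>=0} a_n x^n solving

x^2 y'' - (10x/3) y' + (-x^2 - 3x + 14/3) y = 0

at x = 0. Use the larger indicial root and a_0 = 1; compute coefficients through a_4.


Write in Frobenius form y'' + (p(x)/x) y' + (q(x)/x^2) y = 0:
  p(x) = -10/3,  q(x) = -x^2 - 3x + 14/3.
Indicial equation: r(r-1) + (-10/3) r + (14/3) = 0 -> roots r_1 = 7/3, r_2 = 2.
Take r = r_1 = 7/3. Let y(x) = x^r sum_{n>=0} a_n x^n with a_0 = 1.
Substitute y = x^r sum a_n x^n and match x^{r+n}. The recurrence is
  D(n) a_n - 3 a_{n-1} - 1 a_{n-2} = 0,  where D(n) = (r+n)(r+n-1) + (-10/3)(r+n) + (14/3).
  a_n = [3 a_{n-1} + 1 a_{n-2}] / D(n).
Since the indicial polynomial factors as (r - r_1)(r - r_2), D(n) = (r_1 + n - r_1)(r_1 + n - r_2) = n(n + 1/3).
Evaluating step by step (a_0 = 1):
  n = 1: D(1) = 1(1 + 1/3) = 4/3; numerator = 3(1) = 3; a_1 = (3)/(4/3) = 9/4
  n = 2: D(2) = 2(2 + 1/3) = 14/3; numerator = 3(9/4) + 1(1) = 31/4; a_2 = (31/4)/(14/3) = 93/56
  n = 3: D(3) = 3(3 + 1/3) = 10; numerator = 3(93/56) + 1(9/4) = 405/56; a_3 = (405/56)/(10) = 81/112
  n = 4: D(4) = 4(4 + 1/3) = 52/3; numerator = 3(81/112) + 1(93/56) = 429/112; a_4 = (429/112)/(52/3) = 99/448

r = 7/3; a_0 = 1; a_1 = 9/4; a_2 = 93/56; a_3 = 81/112; a_4 = 99/448


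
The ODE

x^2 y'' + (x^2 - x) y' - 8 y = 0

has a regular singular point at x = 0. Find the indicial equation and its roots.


Divide by x^2 to reach normal form y'' + P_1(x) y' + P_2(x) y = 0 with P_1(x) = 1 - 1/x and P_2(x) = -8/x^2.
x = 0 is a singular point because the y'-coefficient 1 - 1/x has a pole at x = 0 and the y-coefficient -8/x^2 has a pole at x = 0.
It is a regular singular point because x P_1(x) = p(x) = x - 1 and x^2 P_2(x) = q(x) = -8 are polynomials, hence analytic at x = 0.
p(0) = -1,  q(0) = -8.
Indicial equation: r(r-1) + p(0) r + q(0) = 0, i.e. r^2 + (p(0) - 1) r + q(0) = 0, i.e. r^2 - 2 r - 8 = 0.
Discriminant: (-2)^2 - 4(-8) = 36, so r = (2 ± 6)/2.
Solving: r_1 = 4, r_2 = -2.

indicial: r^2 - 2 r - 8 = 0; roots r_1 = 4, r_2 = -2


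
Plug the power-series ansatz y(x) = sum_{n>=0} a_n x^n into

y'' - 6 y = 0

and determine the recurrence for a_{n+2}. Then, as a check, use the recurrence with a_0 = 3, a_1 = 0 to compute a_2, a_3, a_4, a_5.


Substitute y = sum_n a_n x^n into y'' + (const) y = 0.
y''(x) = sum_{n>=0} (n+2)(n+1) a_{n+2} x^n.
The ODE becomes sum_n [(n+2)(n+1) a_{n+2} - 6 a_n] x^n = 0.
Setting each coefficient to zero gives the recurrence:
  (n+2)(n+1) a_{n+2} - 6 a_n = 0,
  a_{n+2} = 6 / ((n+1)(n+2)) a_n.

Check with a_0 = 3, a_1 = 0 (apply the recurrence for n = 0, 1, 2, 3): a_0 = 3, a_1 = 0, a_2 = 9, a_3 = 0, a_4 = 9/2, a_5 = 0.

a_{n+2} = 6/((n+1)(n+2)) * a_n; check: a_0 = 3, a_1 = 0, a_2 = 9, a_3 = 0, a_4 = 9/2, a_5 = 0


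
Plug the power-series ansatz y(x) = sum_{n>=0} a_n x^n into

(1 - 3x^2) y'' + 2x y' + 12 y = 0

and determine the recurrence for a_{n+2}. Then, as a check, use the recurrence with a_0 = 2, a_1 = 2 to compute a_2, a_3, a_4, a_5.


Substitute y = sum_n a_n x^n.
(1 - 3 x^2) y'' contributes (n+2)(n+1) a_{n+2} - 3 n(n-1) a_n at x^n.
2 x y'(x) contributes 2 n a_n at x^n.
12 y(x) contributes 12 a_n at x^n.
Matching x^n: (n+2)(n+1) a_{n+2} + (-3 n(n-1) + 2 n + 12) a_n = 0.
Thus a_{n+2} = (3 n(n-1) - 2 n - 12) / ((n+1)(n+2)) * a_n.

Check with a_0 = 2, a_1 = 2 (apply the recurrence for n = 0, 1, 2, 3): a_0 = 2, a_1 = 2, a_2 = -12, a_3 = -14/3, a_4 = 10, a_5 = 0.

a_(n+2) = (3 n(n-1) - 2 n - 12) / ((n+1)(n+2)) * a_n; check: a_0 = 2, a_1 = 2, a_2 = -12, a_3 = -14/3, a_4 = 10, a_5 = 0


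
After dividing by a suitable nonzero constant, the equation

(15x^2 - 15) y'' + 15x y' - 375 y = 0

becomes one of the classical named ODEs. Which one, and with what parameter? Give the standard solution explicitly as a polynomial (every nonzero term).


All three coefficients share the factor -15; dividing through by -15 gives  (1 - x^2) y'' - x y' + 25 y = 0.
This matches the Chebyshev equation (1 - x^2) y'' - x y' + n^2 y = 0 (note the -x y' term, not -2x y') with n^2 = 25, so n = 5; the polynomial solution is T_5(x).
With y = sum_k a_k x^k, matching x^k gives (k+2)(k+1) a_{k+2} = (k^2 - n^2) a_k = (k - 5)(k + 5) a_k. The right side vanishes at k = 5, so the series with the parity of 5 terminates at degree 5.
Standard normalization: leading coefficient of T_n is 2^(n-1), so a_5 = 2^4 = 16. Work downward with a_k = (k+1)(k+2) a_{k+2} / ((k - 5)(k + 5)):
  a_3 = (4)(5)(16) / ((3 - 5)(3 + 5)) = 320/(-16) = -20
  a_1 = (2)(3)(-20) / ((1 - 5)(1 + 5)) = -120/(-24) = 5
Hence T_5(x) = 16 x^5 - 20 x^3 + 5 x.

T_5(x); series = 16 x^5 - 20 x^3 + 5 x


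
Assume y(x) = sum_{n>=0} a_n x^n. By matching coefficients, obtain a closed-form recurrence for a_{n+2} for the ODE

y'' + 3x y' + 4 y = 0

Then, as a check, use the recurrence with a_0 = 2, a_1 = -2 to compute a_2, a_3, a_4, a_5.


Substitute y = sum_n a_n x^n.
y''(x) has coefficient (n+2)(n+1) a_{n+2} at x^n;
3 x y'(x) has coefficient 3 n a_n at x^n (shift);
4 y(x) has coefficient 4 a_n at x^n.
Matching x^n: (n+2)(n+1) a_{n+2} + (3n + 4) a_n = 0.
Thus a_{n+2} = (-3n - 4) / ((n+1)(n+2)) * a_n.

Check with a_0 = 2, a_1 = -2 (apply the recurrence for n = 0, 1, 2, 3): a_0 = 2, a_1 = -2, a_2 = -4, a_3 = 7/3, a_4 = 10/3, a_5 = -91/60.

a_(n+2) = (-3n - 4) / ((n+1)(n+2)) * a_n; check: a_0 = 2, a_1 = -2, a_2 = -4, a_3 = 7/3, a_4 = 10/3, a_5 = -91/60
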